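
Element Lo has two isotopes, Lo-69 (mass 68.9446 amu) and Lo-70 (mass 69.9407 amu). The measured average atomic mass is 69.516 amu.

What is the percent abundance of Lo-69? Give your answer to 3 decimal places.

42.636%

Writing the weighted mean with unknown fraction x of Lo-69:
68.9446·x + 69.9407·(1 − x) = 69.516
(68.9446 − 69.9407)·x = 69.516 − 69.9407
x = -0.4247 / -0.9961 = 0.42636 → 42.636% Lo-69, 57.364% Lo-70.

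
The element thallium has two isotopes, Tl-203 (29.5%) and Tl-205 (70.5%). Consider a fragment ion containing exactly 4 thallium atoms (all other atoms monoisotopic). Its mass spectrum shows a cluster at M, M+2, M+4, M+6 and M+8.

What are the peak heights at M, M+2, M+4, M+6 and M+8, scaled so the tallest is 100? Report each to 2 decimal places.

The 4 Tl atoms are independent, so intensities follow the terms of (0.295 + 0.705)^4.
P(M) = 0.295^4 = 0.007573
P(M+2) = 4 × 0.295^3 × 0.705^1 = 0.072396
P(M+4) = 6 × 0.295^2 × 0.705^2 = 0.259522
P(M+6) = 4 × 0.295^1 × 0.705^3 = 0.413475
P(M+8) = 0.705^4 = 0.247034
The M+6 peak is largest (0.413475); scaling to 100 gives 1.83 : 17.51 : 62.77 : 100.00 : 59.75.

1.83 : 17.51 : 62.77 : 100.00 : 59.75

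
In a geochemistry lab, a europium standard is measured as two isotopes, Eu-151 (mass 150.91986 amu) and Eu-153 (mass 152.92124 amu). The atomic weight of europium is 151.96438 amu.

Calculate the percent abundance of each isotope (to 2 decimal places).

Eu-151: 47.81%, Eu-153: 52.19%

Writing the weighted mean with unknown fraction x of Eu-151:
150.91986·x + 152.92124·(1 − x) = 151.96438
(150.91986 − 152.92124)·x = 151.96438 − 152.92124
x = -0.95686 / -2.00138 = 0.47810 → 47.81% Eu-151, 52.19% Eu-153.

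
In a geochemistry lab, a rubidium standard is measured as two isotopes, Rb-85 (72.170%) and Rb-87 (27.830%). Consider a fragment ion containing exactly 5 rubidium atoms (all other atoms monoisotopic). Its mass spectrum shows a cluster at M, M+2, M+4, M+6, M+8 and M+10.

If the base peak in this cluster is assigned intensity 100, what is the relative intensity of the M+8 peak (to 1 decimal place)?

(0.72170 + 0.27830)^5 gives M 0.1958, M+2 0.3775, M+4 0.2911, M+6 0.1123, M+8 0.0216, M+10 0.0017; the largest is M+2.
P(M+2) = C(5,1) × 0.72170^4 × 0.27830^1 = 5 × 0.27128565 × 0.2783 = 0.377494 (base)
P(M+8) = C(5,4) × 0.72170^1 × 0.27830^4 = 5 × 0.7217 × 0.00599864 = 0.021646
Relative intensity = 0.021646 / 0.377494 × 100 = 5.7

5.7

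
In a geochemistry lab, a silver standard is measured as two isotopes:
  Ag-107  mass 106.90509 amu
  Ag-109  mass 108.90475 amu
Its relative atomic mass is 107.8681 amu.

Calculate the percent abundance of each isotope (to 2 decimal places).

Ag-107: 51.84%, Ag-109: 48.16%

With x = fraction of Ag-107 (so Ag-109 is 1 − x):
106.90509·x + 108.90475·(1 − x) = 107.8681
(106.90509 − 108.90475)·x = 107.8681 − 108.90475
x = -1.03665 / -1.99966 = 0.51841 → 51.84% Ag-107, 48.16% Ag-109.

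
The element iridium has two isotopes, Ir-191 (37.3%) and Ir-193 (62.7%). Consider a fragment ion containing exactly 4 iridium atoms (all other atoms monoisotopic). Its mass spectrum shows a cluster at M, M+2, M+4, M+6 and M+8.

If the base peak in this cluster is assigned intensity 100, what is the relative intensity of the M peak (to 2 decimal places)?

(0.373 + 0.627)^4 gives M 0.0194, M+2 0.1302, M+4 0.3282, M+6 0.3678, M+8 0.1546; the largest is M+6.
P(M+6) = C(4,3) × 0.373^1 × 0.627^3 = 4 × 0.3730 × 0.24649188 = 0.367766 (base)
P(M) = C(4,0) × 0.373^4 × 0.627^0 = 1 × 0.01935688 × 1.0000 = 0.019357
Relative intensity = 0.019357 / 0.367766 × 100 = 5.26

5.26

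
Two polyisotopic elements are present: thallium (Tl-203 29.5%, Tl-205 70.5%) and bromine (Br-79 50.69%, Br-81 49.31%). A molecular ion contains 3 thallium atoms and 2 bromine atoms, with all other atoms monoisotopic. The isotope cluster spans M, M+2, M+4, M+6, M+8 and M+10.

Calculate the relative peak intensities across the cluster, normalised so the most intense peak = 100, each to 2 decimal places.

1.86 : 16.95 : 59.57 : 100.00 : 79.54 : 24.02

Thallium pattern (n=3): 0.02567237 : 0.18405787 : 0.43986713 : 0.35040263
Bromine pattern (n=2): 0.25694761 : 0.49990478 : 0.24314761
Convolve the two distributions (both contribute in 2-u steps):
  M: 0.02567237×0.25694761 = 0.006596
  M+2: 0.02567237×0.49990478 + 0.18405787×0.25694761 = 0.060127
  M+4: 0.02567237×0.24314761 + 0.18405787×0.49990478 + 0.43986713×0.25694761 = 0.211276
  M+6: 0.18405787×0.24314761 + 0.43986713×0.49990478 + 0.35040263×0.25694761 = 0.354680
  M+8: 0.43986713×0.24314761 + 0.35040263×0.49990478 = 0.282121
  M+10: 0.35040263×0.24314761 = 0.085200
Scale to base peak (0.354680) = 100: 1.86 : 16.95 : 59.57 : 100.00 : 79.54 : 24.02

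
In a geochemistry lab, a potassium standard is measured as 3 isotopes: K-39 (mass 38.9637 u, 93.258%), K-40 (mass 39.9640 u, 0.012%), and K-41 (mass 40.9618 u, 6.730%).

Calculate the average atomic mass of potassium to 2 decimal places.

39.10 u

The abundance-weighted mean is 0.93258 × 38.9637 + 0.00012 × 39.9640 + 0.06730 × 40.9618
= 36.33677 + 0.00480 + 2.75673 = 39.09830 u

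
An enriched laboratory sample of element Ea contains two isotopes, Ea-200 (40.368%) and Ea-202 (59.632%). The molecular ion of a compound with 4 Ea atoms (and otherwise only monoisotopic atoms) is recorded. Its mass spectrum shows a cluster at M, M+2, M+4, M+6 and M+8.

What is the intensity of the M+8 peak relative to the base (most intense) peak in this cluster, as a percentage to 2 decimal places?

Term probabilities: M 0.0266, M+2 0.1569, M+4 0.3477, M+6 0.3424, M+8 0.1264. Base peak = M+4.
P(M+4) = C(4,2) × 0.40368^2 × 0.59632^2 = 6 × 0.16295754 × 0.35559754 = 0.347684 (base)
P(M+8) = C(4,4) × 0.40368^0 × 0.59632^4 = 1 × 1.0000 × 0.12644961 = 0.126450
Relative intensity = 0.126450 / 0.347684 × 100 = 36.37

36.37%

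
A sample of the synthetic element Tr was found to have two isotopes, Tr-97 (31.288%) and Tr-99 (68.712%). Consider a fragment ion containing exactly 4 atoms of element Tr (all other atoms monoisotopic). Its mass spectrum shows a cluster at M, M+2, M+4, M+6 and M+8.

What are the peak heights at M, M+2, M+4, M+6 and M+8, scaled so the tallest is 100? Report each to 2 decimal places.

Expanding (0.31288 + 0.68712)^4:
P(M) = 0.31288^4 = 0.009583
P(M+2) = 4 × 0.31288^3 × 0.68712^1 = 0.084183
P(M+4) = 6 × 0.31288^2 × 0.68712^2 = 0.277314
P(M+6) = 4 × 0.31288^1 × 0.68712^3 = 0.406009
P(M+8) = 0.68712^4 = 0.222910
The M+6 peak is largest (0.406009); scaling to 100 gives 2.36 : 20.73 : 68.30 : 100.00 : 54.90.

2.36 : 20.73 : 68.30 : 100.00 : 54.90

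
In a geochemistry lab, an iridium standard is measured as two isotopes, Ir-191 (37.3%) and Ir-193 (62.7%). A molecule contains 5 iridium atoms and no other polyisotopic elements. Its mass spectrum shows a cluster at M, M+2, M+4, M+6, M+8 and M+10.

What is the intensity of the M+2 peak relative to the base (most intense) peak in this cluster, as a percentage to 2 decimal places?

17.70%

Term probabilities: M 0.0072, M+2 0.0607, M+4 0.2040, M+6 0.3429, M+8 0.2882, M+10 0.0969. Base peak = M+6.
P(M+6) = C(5,3) × 0.373^2 × 0.627^3 = 10 × 0.139129 × 0.24649188 = 0.342942 (base)
P(M+2) = C(5,1) × 0.373^4 × 0.627^1 = 5 × 0.01935688 × 0.6270 = 0.060684
Relative intensity = 0.060684 / 0.342942 × 100 = 17.70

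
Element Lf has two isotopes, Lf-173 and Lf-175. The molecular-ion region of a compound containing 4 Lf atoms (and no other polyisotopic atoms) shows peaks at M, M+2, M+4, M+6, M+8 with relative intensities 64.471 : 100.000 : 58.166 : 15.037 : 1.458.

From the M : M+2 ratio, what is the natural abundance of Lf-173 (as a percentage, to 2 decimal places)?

72.06%

Let p = fractional abundance of Lf-173. I(M+2)/I(M) = [C(4,1)·p^3·(1−p)] / p^4 = 4·(1−p)/p = 100.000/64.471 = 1.5511
(1−p)/p = 1.5511/4 = 0.3878  ⇒  p = 1/(1 + 0.3878) = 0.7206
Lf-173: 72.06%, Lf-175: 27.94%.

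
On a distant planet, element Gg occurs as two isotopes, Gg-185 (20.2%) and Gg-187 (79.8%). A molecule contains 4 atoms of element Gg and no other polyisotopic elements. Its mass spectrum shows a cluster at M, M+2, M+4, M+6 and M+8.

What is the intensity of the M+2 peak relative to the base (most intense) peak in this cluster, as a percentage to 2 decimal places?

6.41%

Term probabilities: M 0.0017, M+2 0.0263, M+4 0.1559, M+6 0.4106, M+8 0.4055. Base peak = M+6.
P(M+6) = C(4,3) × 0.202^1 × 0.798^3 = 4 × 0.2020 × 0.50816959 = 0.410601 (base)
P(M+2) = C(4,1) × 0.202^3 × 0.798^1 = 4 × 0.00824241 × 0.7980 = 0.026310
Relative intensity = 0.026310 / 0.410601 × 100 = 6.41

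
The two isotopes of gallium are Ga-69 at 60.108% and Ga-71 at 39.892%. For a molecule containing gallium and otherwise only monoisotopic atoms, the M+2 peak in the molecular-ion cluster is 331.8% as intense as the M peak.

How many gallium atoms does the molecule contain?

The M+2/M ratio from n Ga atoms is n · q/p = n · 0.39892/0.60108.
n = 3.318 × 0.60108/0.39892 = 5.00 ≈ 5

5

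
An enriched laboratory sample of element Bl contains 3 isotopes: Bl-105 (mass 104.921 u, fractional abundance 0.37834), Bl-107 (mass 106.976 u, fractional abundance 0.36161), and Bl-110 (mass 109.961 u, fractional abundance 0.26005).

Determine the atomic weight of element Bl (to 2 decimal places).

Ar = Σ fᵢ·mᵢ = 0.37834 × 104.921 + 0.36161 × 106.976 + 0.26005 × 109.961
= 39.6958 + 38.6836 + 28.5954 = 106.9748 u

106.97 u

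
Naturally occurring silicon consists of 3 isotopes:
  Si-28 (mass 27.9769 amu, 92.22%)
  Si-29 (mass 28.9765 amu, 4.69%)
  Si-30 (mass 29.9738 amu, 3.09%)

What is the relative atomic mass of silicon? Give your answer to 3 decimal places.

Ar = Σ fᵢ·mᵢ = 0.9222 × 27.9769 + 0.0469 × 28.9765 + 0.0309 × 29.9738
= 25.80030 + 1.35900 + 0.92619 = 28.08549 amu

28.085 amu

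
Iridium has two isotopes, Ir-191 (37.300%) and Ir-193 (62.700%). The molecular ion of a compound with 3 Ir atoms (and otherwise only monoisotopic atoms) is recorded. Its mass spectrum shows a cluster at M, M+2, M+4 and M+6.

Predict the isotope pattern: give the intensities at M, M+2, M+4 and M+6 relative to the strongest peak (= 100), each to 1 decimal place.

11.8 : 59.5 : 100.0 : 56.0

Each Ir atom is independently Ir-191 (p = 0.37300) or Ir-193 (q = 0.62700); the cluster is the binomial expansion (p + q)^3.
P(M) = 0.37300^3 = 0.051895
P(M+2) = 3 × 0.37300^2 × 0.62700^1 = 0.261702
P(M+4) = 3 × 0.37300^1 × 0.62700^2 = 0.439911
P(M+6) = 0.62700^3 = 0.246492
The M+4 peak is largest (0.439911); scaling to 100 gives 11.8 : 59.5 : 100.0 : 56.0.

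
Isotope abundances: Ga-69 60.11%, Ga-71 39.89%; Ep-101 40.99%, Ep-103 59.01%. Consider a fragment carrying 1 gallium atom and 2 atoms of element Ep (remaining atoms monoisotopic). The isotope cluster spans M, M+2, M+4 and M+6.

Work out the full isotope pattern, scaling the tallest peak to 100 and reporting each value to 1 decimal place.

25.1 : 88.9 : 100.0 : 34.5

Gallium pattern (n=1): 0.6011 : 0.3989
Element Ep pattern (n=2): 0.16801801 : 0.48376398 : 0.34821801
Convolve the two distributions (both contribute in 2-u steps):
  M: 0.6011×0.16801801 = 0.100996
  M+2: 0.6011×0.48376398 + 0.3989×0.16801801 = 0.357813
  M+4: 0.6011×0.34821801 + 0.3989×0.48376398 = 0.402287
  M+6: 0.3989×0.34821801 = 0.138904
Scale to base peak (0.402287) = 100: 25.1 : 88.9 : 100.0 : 34.5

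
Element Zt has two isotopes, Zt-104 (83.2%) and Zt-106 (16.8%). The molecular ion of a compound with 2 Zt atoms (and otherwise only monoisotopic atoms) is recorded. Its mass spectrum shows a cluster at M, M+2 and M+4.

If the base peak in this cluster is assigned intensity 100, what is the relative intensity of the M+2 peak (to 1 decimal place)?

Binomial terms of (0.832 + 0.168)^2: M 0.6922, M+2 0.2796, M+4 0.0282 → M is the base peak.
P(M) = C(2,0) × 0.832^2 × 0.168^0 = 1 × 0.692224 × 1.0000 = 0.692224 (base)
P(M+2) = C(2,1) × 0.832^1 × 0.168^1 = 2 × 0.8320 × 0.1680 = 0.279552
Relative intensity = 0.279552 / 0.692224 × 100 = 40.4

40.4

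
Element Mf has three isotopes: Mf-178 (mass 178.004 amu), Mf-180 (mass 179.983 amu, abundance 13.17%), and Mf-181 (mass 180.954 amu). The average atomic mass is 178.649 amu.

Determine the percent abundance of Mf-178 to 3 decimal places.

The remaining 86.83% is split between Mf-178 (fraction x) and Mf-181 (fraction 0.8683 − x).
Substituting: 178.004x + 180.954(0.8683 − x) = 154.9452389
(178.004 − 180.954)x = -2.1771193  ⇒  x = 0.73801, y = 0.13029
Mf-178: 73.801%, Mf-181: 13.029%.

73.801%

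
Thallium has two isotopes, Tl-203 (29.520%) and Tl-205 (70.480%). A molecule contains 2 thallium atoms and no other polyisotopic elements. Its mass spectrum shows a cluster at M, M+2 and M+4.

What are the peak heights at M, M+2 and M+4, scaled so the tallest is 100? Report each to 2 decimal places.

17.54 : 83.77 : 100.00

The 2 Tl atoms are independent, so intensities follow the terms of (0.29520 + 0.70480)^2.
P(M) = 0.29520^2 = 0.087143
P(M+2) = 2 × 0.29520^1 × 0.70480^1 = 0.416114
P(M+4) = 0.70480^2 = 0.496743
The M+4 peak is largest (0.496743); scaling to 100 gives 17.54 : 83.77 : 100.00.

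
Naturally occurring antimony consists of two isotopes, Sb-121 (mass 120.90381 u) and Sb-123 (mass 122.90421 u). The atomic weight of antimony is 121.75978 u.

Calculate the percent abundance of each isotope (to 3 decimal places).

With x = fraction of Sb-121 (so Sb-123 is 1 − x):
120.90381·x + 122.90421·(1 − x) = 121.75978
(120.90381 − 122.90421)·x = 121.75978 − 122.90421
x = -1.14443 / -2.00040 = 0.57210 → 57.210% Sb-121, 42.790% Sb-123.

Sb-121: 57.210%, Sb-123: 42.790%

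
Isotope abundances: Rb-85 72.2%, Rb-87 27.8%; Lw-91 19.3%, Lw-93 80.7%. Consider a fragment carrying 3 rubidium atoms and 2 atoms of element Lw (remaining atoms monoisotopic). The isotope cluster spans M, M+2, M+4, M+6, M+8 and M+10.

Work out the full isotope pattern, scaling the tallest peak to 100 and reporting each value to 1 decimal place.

3.6 : 34.5 : 100.0 : 86.9 : 29.9 : 3.6

Rubidium pattern (n=3): 0.37636705 : 0.43475086 : 0.16739714 : 0.02148495
Element Lw pattern (n=2): 0.037249 : 0.311502 : 0.651249
Convolve the two distributions (both contribute in 2-u steps):
  M: 0.37636705×0.037249 = 0.014019
  M+2: 0.37636705×0.311502 + 0.43475086×0.037249 = 0.133433
  M+4: 0.37636705×0.651249 + 0.43475086×0.311502 + 0.16739714×0.037249 = 0.386770
  M+6: 0.43475086×0.651249 + 0.16739714×0.311502 + 0.02148495×0.037249 = 0.336076
  M+8: 0.16739714×0.651249 + 0.02148495×0.311502 = 0.115710
  M+10: 0.02148495×0.651249 = 0.013992
Scale to base peak (0.386770) = 100: 3.6 : 34.5 : 100.0 : 86.9 : 29.9 : 3.6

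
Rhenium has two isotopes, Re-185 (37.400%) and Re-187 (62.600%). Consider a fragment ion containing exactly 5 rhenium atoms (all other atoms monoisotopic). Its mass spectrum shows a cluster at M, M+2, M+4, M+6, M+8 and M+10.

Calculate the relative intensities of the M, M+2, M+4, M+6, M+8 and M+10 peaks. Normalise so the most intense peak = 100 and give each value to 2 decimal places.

2.13 : 17.85 : 59.74 : 100.00 : 83.69 : 28.02

The 5 Re atoms are independent, so intensities follow the terms of (0.37400 + 0.62600)^5.
P(M) = 0.37400^5 = 0.007317
P(M+2) = 5 × 0.37400^4 × 0.62600^1 = 0.061239
P(M+4) = 10 × 0.37400^3 × 0.62600^2 = 0.205005
P(M+6) = 10 × 0.37400^2 × 0.62600^3 = 0.343136
P(M+8) = 5 × 0.37400^1 × 0.62600^4 = 0.287170
P(M+10) = 0.62600^5 = 0.096133
The M+6 peak is largest (0.343136); scaling to 100 gives 2.13 : 17.85 : 59.74 : 100.00 : 83.69 : 28.02.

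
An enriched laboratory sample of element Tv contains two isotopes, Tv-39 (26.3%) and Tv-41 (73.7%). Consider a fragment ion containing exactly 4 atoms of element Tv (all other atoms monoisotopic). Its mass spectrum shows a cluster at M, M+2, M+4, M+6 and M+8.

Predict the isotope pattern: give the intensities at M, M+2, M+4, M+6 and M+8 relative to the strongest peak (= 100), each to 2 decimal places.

Expanding (0.263 + 0.737)^4:
P(M) = 0.263^4 = 0.004784
P(M+2) = 4 × 0.263^3 × 0.737^1 = 0.053628
P(M+4) = 6 × 0.263^2 × 0.737^2 = 0.225423
P(M+6) = 4 × 0.263^1 × 0.737^3 = 0.421132
P(M+8) = 0.737^4 = 0.295033
The M+6 peak is largest (0.421132); scaling to 100 gives 1.14 : 12.73 : 53.53 : 100.00 : 70.06.

1.14 : 12.73 : 53.53 : 100.00 : 70.06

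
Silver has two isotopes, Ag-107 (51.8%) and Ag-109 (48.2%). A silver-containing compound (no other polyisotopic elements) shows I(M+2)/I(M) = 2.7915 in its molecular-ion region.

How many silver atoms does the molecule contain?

3

The M+2/M ratio from n Ag atoms is n · q/p = n · 0.482/0.518.
n = 2.7915 × 0.518/0.482 = 3.00 ≈ 3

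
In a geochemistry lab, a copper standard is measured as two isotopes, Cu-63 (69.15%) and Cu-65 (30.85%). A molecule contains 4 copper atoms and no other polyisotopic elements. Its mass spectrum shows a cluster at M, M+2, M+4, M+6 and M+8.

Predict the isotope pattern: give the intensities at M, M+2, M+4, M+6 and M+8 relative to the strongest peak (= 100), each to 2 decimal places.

The 4 Cu atoms are independent, so intensities follow the terms of (0.6915 + 0.3085)^4.
P(M) = 0.6915^4 = 0.228649
P(M+2) = 4 × 0.6915^3 × 0.3085^1 = 0.408030
P(M+4) = 6 × 0.6915^2 × 0.3085^2 = 0.273052
P(M+6) = 4 × 0.6915^1 × 0.3085^3 = 0.081212
P(M+8) = 0.3085^4 = 0.009058
The M+2 peak is largest (0.408030); scaling to 100 gives 56.04 : 100.00 : 66.92 : 19.90 : 2.22.

56.04 : 100.00 : 66.92 : 19.90 : 2.22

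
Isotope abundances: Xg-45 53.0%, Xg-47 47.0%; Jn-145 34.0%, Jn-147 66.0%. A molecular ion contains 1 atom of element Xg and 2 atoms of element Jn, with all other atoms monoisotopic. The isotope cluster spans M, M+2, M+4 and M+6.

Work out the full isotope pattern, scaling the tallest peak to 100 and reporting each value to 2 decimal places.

Element Xg pattern (n=1): 0.5300 : 0.4700
Element Jn pattern (n=2): 0.1156 : 0.4488 : 0.4356
Convolve the two distributions (both contribute in 2-u steps):
  M: 0.5300×0.1156 = 0.061268
  M+2: 0.5300×0.4488 + 0.4700×0.1156 = 0.292196
  M+4: 0.5300×0.4356 + 0.4700×0.4488 = 0.441804
  M+6: 0.4700×0.4356 = 0.204732
Scale to base peak (0.441804) = 100: 13.87 : 66.14 : 100.00 : 46.34

13.87 : 66.14 : 100.00 : 46.34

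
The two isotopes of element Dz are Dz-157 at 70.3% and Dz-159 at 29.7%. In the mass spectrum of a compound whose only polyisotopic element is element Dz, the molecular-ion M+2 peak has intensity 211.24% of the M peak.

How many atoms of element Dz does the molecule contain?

5

The M+2/M ratio from n Dz atoms is n · q/p = n · 0.297/0.703.
n = 2.1124 × 0.703/0.297 = 5.00 ≈ 5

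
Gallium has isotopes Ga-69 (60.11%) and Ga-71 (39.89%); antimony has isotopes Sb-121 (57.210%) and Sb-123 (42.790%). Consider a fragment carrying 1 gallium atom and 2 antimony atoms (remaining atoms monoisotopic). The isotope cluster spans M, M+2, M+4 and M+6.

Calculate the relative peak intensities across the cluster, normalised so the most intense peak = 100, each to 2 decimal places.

46.31 : 100.00 : 71.87 : 17.19

Gallium pattern (n=1): 0.6011 : 0.3989
Antimony pattern (n=2): 0.32729841 : 0.48960318 : 0.18309841
Convolve the two distributions (both contribute in 2-u steps):
  M: 0.6011×0.32729841 = 0.196739
  M+2: 0.6011×0.48960318 + 0.3989×0.32729841 = 0.424860
  M+4: 0.6011×0.18309841 + 0.3989×0.48960318 = 0.305363
  M+6: 0.3989×0.18309841 = 0.073038
Scale to base peak (0.424860) = 100: 46.31 : 100.00 : 71.87 : 17.19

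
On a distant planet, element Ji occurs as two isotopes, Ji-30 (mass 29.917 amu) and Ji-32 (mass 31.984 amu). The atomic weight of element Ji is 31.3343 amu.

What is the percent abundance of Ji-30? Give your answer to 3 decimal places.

Writing the weighted mean with unknown fraction x of Ji-30:
29.917·x + 31.984·(1 − x) = 31.3343
(29.917 − 31.984)·x = 31.3343 − 31.984
x = -0.6497 / -2.067 = 0.31432 → 31.432% Ji-30, 68.568% Ji-32.

31.432%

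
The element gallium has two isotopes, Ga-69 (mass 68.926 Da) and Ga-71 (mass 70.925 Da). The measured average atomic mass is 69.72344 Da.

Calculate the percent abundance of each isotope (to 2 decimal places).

With x = fraction of Ga-69 (so Ga-71 is 1 − x):
68.926·x + 70.925·(1 − x) = 69.72344
(68.926 − 70.925)·x = 69.72344 − 70.925
x = -1.20156 / -1.999 = 0.60108 → 60.11% Ga-69, 39.89% Ga-71.

Ga-69: 60.11%, Ga-71: 39.89%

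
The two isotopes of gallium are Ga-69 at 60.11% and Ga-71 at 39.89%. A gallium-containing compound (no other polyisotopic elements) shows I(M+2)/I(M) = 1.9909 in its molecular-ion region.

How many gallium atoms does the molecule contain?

With n Ga atoms, P(M+2)/P(M) = C(n,1)·p^(n−1)q / p^n = n·q/p = n · 0.3989/0.6011.
n = 1.9909 × 0.6011/0.3989 = 3.00 ≈ 3

3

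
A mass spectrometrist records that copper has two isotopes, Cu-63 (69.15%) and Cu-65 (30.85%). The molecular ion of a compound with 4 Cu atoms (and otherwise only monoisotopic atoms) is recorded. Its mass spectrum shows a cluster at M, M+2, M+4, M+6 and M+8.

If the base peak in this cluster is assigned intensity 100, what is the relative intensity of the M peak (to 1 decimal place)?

56.0

(0.6915 + 0.3085)^4 gives M 0.2286, M+2 0.4080, M+4 0.2731, M+6 0.0812, M+8 0.0091; the largest is M+2.
P(M+2) = C(4,1) × 0.6915^3 × 0.3085^1 = 4 × 0.33065611 × 0.3085 = 0.408030 (base)
P(M) = C(4,0) × 0.6915^4 × 0.3085^0 = 1 × 0.2286487 × 1.0000 = 0.228649
Relative intensity = 0.228649 / 0.408030 × 100 = 56.0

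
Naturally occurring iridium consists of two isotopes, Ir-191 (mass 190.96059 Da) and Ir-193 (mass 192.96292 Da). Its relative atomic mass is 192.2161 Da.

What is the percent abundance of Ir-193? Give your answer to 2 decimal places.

With x = fraction of Ir-191 (so Ir-193 is 1 − x):
190.96059·x + 192.96292·(1 − x) = 192.2161
(190.96059 − 192.96292)·x = 192.2161 − 192.96292
x = -0.74682 / -2.00233 = 0.37298 → 37.30% Ir-191, 62.70% Ir-193.

62.70%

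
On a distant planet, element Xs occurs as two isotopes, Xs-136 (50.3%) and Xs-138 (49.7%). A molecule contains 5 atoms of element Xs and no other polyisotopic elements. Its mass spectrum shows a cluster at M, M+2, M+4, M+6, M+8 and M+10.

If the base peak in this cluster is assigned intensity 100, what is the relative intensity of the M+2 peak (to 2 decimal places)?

Binomial terms of (0.503 + 0.497)^5: M 0.0322, M+2 0.1591, M+4 0.3144, M+6 0.3106, M+8 0.1534, M+10 0.0303 → M+4 is the base peak.
P(M+4) = C(5,2) × 0.503^3 × 0.497^2 = 10 × 0.12726353 × 0.247009 = 0.314352 (base)
P(M+2) = C(5,1) × 0.503^4 × 0.497^1 = 5 × 0.06401355 × 0.4970 = 0.159074
Relative intensity = 0.159074 / 0.314352 × 100 = 50.60

50.60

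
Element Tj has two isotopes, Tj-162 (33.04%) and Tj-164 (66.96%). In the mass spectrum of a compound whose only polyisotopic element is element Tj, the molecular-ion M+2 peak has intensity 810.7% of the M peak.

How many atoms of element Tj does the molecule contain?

4

For n independent Tj atoms, I(M+2)/I(M) = n · (abundance Tj-164) / (abundance Tj-162) = n · 0.6696/0.3304.
n = 8.107 × 0.3304/0.6696 = 4.00 ≈ 4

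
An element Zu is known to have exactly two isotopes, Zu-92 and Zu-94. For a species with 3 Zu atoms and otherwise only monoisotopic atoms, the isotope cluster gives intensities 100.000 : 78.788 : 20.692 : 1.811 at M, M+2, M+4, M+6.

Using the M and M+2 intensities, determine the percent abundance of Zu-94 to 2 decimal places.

20.80%

Let p = fractional abundance of Zu-92. I(M+2)/I(M) = [C(3,1)·p^2·(1−p)] / p^3 = 3·(1−p)/p = 78.788/100.000 = 0.7879
(1−p)/p = 0.7879/3 = 0.2626  ⇒  p = 1/(1 + 0.2626) = 0.7920
Zu-92: 79.20%, Zu-94: 20.80%.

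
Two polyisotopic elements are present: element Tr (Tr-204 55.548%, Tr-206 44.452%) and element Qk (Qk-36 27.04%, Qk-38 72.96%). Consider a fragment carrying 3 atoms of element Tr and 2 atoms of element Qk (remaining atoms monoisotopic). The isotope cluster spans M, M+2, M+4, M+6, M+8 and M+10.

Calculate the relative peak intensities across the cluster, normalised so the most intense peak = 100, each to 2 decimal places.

3.53 : 27.50 : 78.13 : 100.00 : 59.07 : 13.16

Element Tr pattern (n=3): 0.17139781 : 0.41148065 : 0.32928526 : 0.08783628
Element Qk pattern (n=2): 0.07311616 : 0.39456768 : 0.53231616
Convolve the two distributions (both contribute in 2-u steps):
  M: 0.17139781×0.07311616 = 0.012532
  M+2: 0.17139781×0.39456768 + 0.41148065×0.07311616 = 0.097714
  M+4: 0.17139781×0.53231616 + 0.41148065×0.39456768 + 0.32928526×0.07311616 = 0.277671
  M+6: 0.41148065×0.53231616 + 0.32928526×0.39456768 + 0.08783628×0.07311616 = 0.355385
  M+8: 0.32928526×0.53231616 + 0.08783628×0.39456768 = 0.209941
  M+10: 0.08783628×0.53231616 = 0.046757
Scale to base peak (0.355385) = 100: 3.53 : 27.50 : 78.13 : 100.00 : 59.07 : 13.16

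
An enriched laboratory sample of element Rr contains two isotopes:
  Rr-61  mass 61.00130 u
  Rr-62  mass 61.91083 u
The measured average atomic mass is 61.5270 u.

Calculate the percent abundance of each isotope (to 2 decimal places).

Rr-61: 42.20%, Rr-62: 57.80%

Let x be the fractional abundance of Rr-61; then Rr-62 has abundance 1 − x.
61.00130·x + 61.91083·(1 − x) = 61.5270
(61.00130 − 61.91083)·x = 61.5270 − 61.91083
x = -0.38383 / -0.90953 = 0.42201 → 42.20% Rr-61, 57.80% Rr-62.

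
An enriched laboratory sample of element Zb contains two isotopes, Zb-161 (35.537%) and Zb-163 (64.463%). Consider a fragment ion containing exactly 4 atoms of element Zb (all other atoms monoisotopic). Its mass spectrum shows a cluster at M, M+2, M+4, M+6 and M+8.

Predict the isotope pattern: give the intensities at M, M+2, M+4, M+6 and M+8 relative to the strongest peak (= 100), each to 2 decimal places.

Expanding (0.35537 + 0.64463)^4:
P(M) = 0.35537^4 = 0.015949
P(M+2) = 4 × 0.35537^3 × 0.64463^1 = 0.115721
P(M+4) = 6 × 0.35537^2 × 0.64463^2 = 0.314872
P(M+6) = 4 × 0.35537^1 × 0.64463^3 = 0.380778
P(M+8) = 0.64463^4 = 0.172680
The M+6 peak is largest (0.380778); scaling to 100 gives 4.19 : 30.39 : 82.69 : 100.00 : 45.35.

4.19 : 30.39 : 82.69 : 100.00 : 45.35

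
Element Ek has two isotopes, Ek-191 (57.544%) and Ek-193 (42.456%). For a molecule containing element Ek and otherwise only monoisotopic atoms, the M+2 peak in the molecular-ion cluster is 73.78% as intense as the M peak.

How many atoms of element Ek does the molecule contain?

For n independent Ek atoms, I(M+2)/I(M) = n · (abundance Ek-193) / (abundance Ek-191) = n · 0.42456/0.57544.
n = 0.7378 × 0.57544/0.42456 = 1.00 ≈ 1

1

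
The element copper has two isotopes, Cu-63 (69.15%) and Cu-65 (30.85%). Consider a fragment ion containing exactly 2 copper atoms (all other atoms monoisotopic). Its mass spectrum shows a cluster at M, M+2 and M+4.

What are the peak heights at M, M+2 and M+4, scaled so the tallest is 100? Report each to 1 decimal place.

Expanding (0.6915 + 0.3085)^2:
P(M) = 0.6915^2 = 0.478172
P(M+2) = 2 × 0.6915^1 × 0.3085^1 = 0.426656
P(M+4) = 0.3085^2 = 0.095172
The M peak is largest (0.478172); scaling to 100 gives 100.0 : 89.2 : 19.9.

100.0 : 89.2 : 19.9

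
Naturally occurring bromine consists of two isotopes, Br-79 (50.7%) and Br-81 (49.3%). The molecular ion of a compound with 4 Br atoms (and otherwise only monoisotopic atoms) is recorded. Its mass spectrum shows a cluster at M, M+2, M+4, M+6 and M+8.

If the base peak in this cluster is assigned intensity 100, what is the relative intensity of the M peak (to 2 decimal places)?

17.63

Term probabilities: M 0.0661, M+2 0.2570, M+4 0.3749, M+6 0.2430, M+8 0.0591. Base peak = M+4.
P(M+4) = C(4,2) × 0.507^2 × 0.493^2 = 6 × 0.257049 × 0.243049 = 0.374853 (base)
P(M) = C(4,0) × 0.507^4 × 0.493^0 = 1 × 0.06607419 × 1.0000 = 0.066074
Relative intensity = 0.066074 / 0.374853 × 100 = 17.63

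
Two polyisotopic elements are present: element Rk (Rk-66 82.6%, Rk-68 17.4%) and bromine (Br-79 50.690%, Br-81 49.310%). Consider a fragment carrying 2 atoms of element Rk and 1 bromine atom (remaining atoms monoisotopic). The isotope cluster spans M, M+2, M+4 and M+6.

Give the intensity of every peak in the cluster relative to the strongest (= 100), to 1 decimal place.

71.7 : 100.0 : 32.6 : 3.1

Element Rk pattern (n=2): 0.682276 : 0.287448 : 0.030276
Bromine pattern (n=1): 0.5069 : 0.4931
Convolve the two distributions (both contribute in 2-u steps):
  M: 0.682276×0.5069 = 0.345846
  M+2: 0.682276×0.4931 + 0.287448×0.5069 = 0.482138
  M+4: 0.287448×0.4931 + 0.030276×0.5069 = 0.157088
  M+6: 0.030276×0.4931 = 0.014929
Scale to base peak (0.482138) = 100: 71.7 : 100.0 : 32.6 : 3.1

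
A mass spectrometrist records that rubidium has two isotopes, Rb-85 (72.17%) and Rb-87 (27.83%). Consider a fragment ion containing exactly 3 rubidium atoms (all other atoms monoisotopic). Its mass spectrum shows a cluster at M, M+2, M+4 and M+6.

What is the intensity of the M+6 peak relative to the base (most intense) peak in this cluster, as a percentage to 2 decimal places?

4.96%

(0.7217 + 0.2783)^3 gives M 0.3759, M+2 0.4349, M+4 0.1677, M+6 0.0216; the largest is M+2.
P(M+2) = C(3,1) × 0.7217^2 × 0.2783^1 = 3 × 0.52085089 × 0.2783 = 0.434858 (base)
P(M+6) = C(3,3) × 0.7217^0 × 0.2783^3 = 1 × 1.0000 × 0.02155458 = 0.021555
Relative intensity = 0.021555 / 0.434858 × 100 = 4.96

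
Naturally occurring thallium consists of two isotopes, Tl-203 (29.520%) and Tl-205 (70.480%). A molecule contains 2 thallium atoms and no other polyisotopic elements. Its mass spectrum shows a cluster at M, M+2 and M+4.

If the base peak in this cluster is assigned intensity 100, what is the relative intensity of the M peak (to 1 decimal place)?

(0.29520 + 0.70480)^2 gives M 0.0871, M+2 0.4161, M+4 0.4967; the largest is M+4.
P(M+4) = C(2,2) × 0.29520^0 × 0.70480^2 = 1 × 1.0000 × 0.49674304 = 0.496743 (base)
P(M) = C(2,0) × 0.29520^2 × 0.70480^0 = 1 × 0.08714304 × 1.0000 = 0.087143
Relative intensity = 0.087143 / 0.496743 × 100 = 17.5

17.5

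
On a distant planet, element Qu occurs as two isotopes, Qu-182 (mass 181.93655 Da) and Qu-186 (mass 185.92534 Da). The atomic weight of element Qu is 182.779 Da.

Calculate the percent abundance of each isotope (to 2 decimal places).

Qu-182: 78.88%, Qu-186: 21.12%

Let x be the fractional abundance of Qu-182; then Qu-186 has abundance 1 − x.
181.93655·x + 185.92534·(1 − x) = 182.779
(181.93655 − 185.92534)·x = 182.779 − 185.92534
x = -3.14634 / -3.98879 = 0.78880 → 78.88% Qu-182, 21.12% Qu-186.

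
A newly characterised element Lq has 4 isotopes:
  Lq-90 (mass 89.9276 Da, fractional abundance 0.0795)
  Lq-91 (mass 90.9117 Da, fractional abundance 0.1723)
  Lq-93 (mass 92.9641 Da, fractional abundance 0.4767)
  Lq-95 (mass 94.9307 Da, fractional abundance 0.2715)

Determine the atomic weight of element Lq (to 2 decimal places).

92.90 Da

Ar = Σ fᵢ·mᵢ = 0.0795 × 89.9276 + 0.1723 × 90.9117 + 0.4767 × 92.9641 + 0.2715 × 94.9307
= 7.14924 + 15.66409 + 44.31599 + 25.77369 = 92.90301 Da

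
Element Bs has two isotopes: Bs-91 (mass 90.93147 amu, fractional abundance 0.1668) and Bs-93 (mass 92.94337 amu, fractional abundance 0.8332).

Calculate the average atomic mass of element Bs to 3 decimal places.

92.608 amu

Ar = Σ fᵢ·mᵢ = 0.1668 × 90.93147 + 0.8332 × 92.94337
= 15.167369 + 77.440416 = 92.607785 amu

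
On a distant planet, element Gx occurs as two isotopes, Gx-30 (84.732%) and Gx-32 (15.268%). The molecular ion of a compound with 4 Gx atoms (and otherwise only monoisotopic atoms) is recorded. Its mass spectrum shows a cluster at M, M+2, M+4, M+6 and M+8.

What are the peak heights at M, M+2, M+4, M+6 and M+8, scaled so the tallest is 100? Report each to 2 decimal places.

100.00 : 72.08 : 19.48 : 2.34 : 0.11

The 4 Gx atoms are independent, so intensities follow the terms of (0.84732 + 0.15268)^4.
P(M) = 0.84732^4 = 0.515454
P(M+2) = 4 × 0.84732^3 × 0.15268^1 = 0.371522
P(M+4) = 6 × 0.84732^2 × 0.15268^2 = 0.100418
P(M+6) = 4 × 0.84732^1 × 0.15268^3 = 0.012063
P(M+8) = 0.15268^4 = 0.000543
The M peak is largest (0.515454); scaling to 100 gives 100.00 : 72.08 : 19.48 : 2.34 : 0.11.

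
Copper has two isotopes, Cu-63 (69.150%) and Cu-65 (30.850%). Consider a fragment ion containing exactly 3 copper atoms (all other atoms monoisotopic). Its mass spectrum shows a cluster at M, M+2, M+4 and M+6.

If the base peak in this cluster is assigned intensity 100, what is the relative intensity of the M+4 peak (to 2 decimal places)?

44.61

Binomial terms of (0.69150 + 0.30850)^3: M 0.3307, M+2 0.4425, M+4 0.1974, M+6 0.0294 → M+2 is the base peak.
P(M+2) = C(3,1) × 0.69150^2 × 0.30850^1 = 3 × 0.47817225 × 0.3085 = 0.442548 (base)
P(M+4) = C(3,2) × 0.69150^1 × 0.30850^2 = 3 × 0.6915 × 0.09517225 = 0.197435
Relative intensity = 0.197435 / 0.442548 × 100 = 44.61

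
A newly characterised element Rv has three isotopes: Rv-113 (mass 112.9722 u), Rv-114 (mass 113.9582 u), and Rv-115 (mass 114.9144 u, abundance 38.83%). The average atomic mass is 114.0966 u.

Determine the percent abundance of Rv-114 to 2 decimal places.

Let x and y be the fractions of Rv-113 and Rv-114. Then x + y = 1 − 0.3883 = 0.6117 and 112.9722x + 113.9582y = 114.0966 − 0.3883×114.9144 = 69.47533848.
Substituting: 112.9722x + 113.9582(0.6117 − x) = 69.47533848
(112.9722 − 113.9582)x = -0.23289246  ⇒  x = 0.23620, y = 0.37550
Rv-113: 23.62%, Rv-114: 37.55%.

37.55%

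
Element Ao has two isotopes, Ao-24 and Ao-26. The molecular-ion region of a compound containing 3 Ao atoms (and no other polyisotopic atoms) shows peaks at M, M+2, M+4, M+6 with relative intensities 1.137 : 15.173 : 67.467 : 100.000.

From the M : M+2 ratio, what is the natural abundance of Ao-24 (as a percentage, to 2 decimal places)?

18.35%

Let p = fractional abundance of Ao-24. I(M+2)/I(M) = [C(3,1)·p^2·(1−p)] / p^3 = 3·(1−p)/p = 15.173/1.137 = 13.3448
(1−p)/p = 13.3448/3 = 4.4483  ⇒  p = 1/(1 + 4.4483) = 0.1835
Ao-24: 18.35%, Ao-26: 81.65%.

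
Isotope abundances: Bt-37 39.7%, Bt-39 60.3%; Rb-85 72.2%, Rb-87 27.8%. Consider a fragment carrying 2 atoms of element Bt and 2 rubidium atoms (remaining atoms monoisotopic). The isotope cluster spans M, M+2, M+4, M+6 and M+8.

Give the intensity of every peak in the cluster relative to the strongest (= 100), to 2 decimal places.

Element Bt pattern (n=2): 0.157609 : 0.478782 : 0.363609
Rubidium pattern (n=2): 0.521284 : 0.401432 : 0.077284
Convolve the two distributions (both contribute in 2-u steps):
  M: 0.157609×0.521284 = 0.082159
  M+2: 0.157609×0.401432 + 0.478782×0.521284 = 0.312851
  M+4: 0.157609×0.077284 + 0.478782×0.401432 + 0.363609×0.521284 = 0.393923
  M+6: 0.478782×0.077284 + 0.363609×0.401432 = 0.182966
  M+8: 0.363609×0.077284 = 0.028101
Scale to base peak (0.393923) = 100: 20.86 : 79.42 : 100.00 : 46.45 : 7.13

20.86 : 79.42 : 100.00 : 46.45 : 7.13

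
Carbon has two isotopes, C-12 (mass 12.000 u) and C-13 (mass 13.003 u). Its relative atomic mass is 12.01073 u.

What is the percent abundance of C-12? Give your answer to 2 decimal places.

Let x be the fractional abundance of C-12; then C-13 has abundance 1 − x.
12.000·x + 13.003·(1 − x) = 12.01073
(12.000 − 13.003)·x = 12.01073 − 13.003
x = -0.99227 / -1.003 = 0.98930 → 98.93% C-12, 1.07% C-13.

98.93%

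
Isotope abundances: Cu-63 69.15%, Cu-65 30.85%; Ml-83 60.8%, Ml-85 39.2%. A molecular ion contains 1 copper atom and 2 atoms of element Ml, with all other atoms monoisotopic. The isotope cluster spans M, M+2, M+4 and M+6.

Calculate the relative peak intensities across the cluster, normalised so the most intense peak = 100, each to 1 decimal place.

Copper pattern (n=1): 0.6915 : 0.3085
Element Ml pattern (n=2): 0.369664 : 0.476672 : 0.153664
Convolve the two distributions (both contribute in 2-u steps):
  M: 0.6915×0.369664 = 0.255623
  M+2: 0.6915×0.476672 + 0.3085×0.369664 = 0.443660
  M+4: 0.6915×0.153664 + 0.3085×0.476672 = 0.253312
  M+6: 0.3085×0.153664 = 0.047405
Scale to base peak (0.443660) = 100: 57.6 : 100.0 : 57.1 : 10.7

57.6 : 100.0 : 57.1 : 10.7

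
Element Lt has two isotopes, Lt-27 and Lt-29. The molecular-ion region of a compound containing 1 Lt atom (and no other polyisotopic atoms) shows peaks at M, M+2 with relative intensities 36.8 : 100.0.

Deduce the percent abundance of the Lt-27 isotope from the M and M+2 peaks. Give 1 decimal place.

26.9%

If p is the fraction of Lt that is Lt-27, then I(M+2)/I(M) = [C(1,1)·p^0·(1−p)] / p^1 = 1·(1−p)/p = 100.0/36.8 = 2.7174
(1−p)/p = 2.7174/1 = 2.7174  ⇒  p = 1/(1 + 2.7174) = 0.2690
Lt-27: 26.9%, Lt-29: 73.1%.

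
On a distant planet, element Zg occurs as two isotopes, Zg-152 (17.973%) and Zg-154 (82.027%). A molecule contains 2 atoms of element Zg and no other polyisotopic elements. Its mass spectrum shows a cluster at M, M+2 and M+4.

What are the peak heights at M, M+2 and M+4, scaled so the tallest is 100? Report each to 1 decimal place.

Each Zg atom is independently Zg-152 (p = 0.17973) or Zg-154 (q = 0.82027); the cluster is the binomial expansion (p + q)^2.
P(M) = 0.17973^2 = 0.032303
P(M+2) = 2 × 0.17973^1 × 0.82027^1 = 0.294854
P(M+4) = 0.82027^2 = 0.672843
The M+4 peak is largest (0.672843); scaling to 100 gives 4.8 : 43.8 : 100.0.

4.8 : 43.8 : 100.0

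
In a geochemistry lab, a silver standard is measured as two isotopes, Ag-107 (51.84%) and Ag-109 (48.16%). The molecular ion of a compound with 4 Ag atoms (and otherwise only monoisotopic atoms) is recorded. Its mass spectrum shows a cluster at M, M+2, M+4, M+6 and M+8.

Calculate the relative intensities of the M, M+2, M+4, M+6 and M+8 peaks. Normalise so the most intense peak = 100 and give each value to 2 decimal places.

19.31 : 71.76 : 100.00 : 61.93 : 14.38

Each Ag atom is independently Ag-107 (p = 0.5184) or Ag-109 (q = 0.4816); the cluster is the binomial expansion (p + q)^4.
P(M) = 0.5184^4 = 0.072220
P(M+2) = 4 × 0.5184^3 × 0.4816^1 = 0.268375
P(M+4) = 6 × 0.5184^2 × 0.4816^2 = 0.373985
P(M+6) = 4 × 0.5184^1 × 0.4816^3 = 0.231624
P(M+8) = 0.4816^4 = 0.053795
The M+4 peak is largest (0.373985); scaling to 100 gives 19.31 : 71.76 : 100.00 : 61.93 : 14.38.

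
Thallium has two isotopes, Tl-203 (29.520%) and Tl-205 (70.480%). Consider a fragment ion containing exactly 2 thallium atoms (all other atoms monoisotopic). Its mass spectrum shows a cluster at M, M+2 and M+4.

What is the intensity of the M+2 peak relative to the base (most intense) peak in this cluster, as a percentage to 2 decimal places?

(0.29520 + 0.70480)^2 gives M 0.0871, M+2 0.4161, M+4 0.4967; the largest is M+4.
P(M+4) = C(2,2) × 0.29520^0 × 0.70480^2 = 1 × 1.0000 × 0.49674304 = 0.496743 (base)
P(M+2) = C(2,1) × 0.29520^1 × 0.70480^1 = 2 × 0.2952 × 0.7048 = 0.416114
Relative intensity = 0.416114 / 0.496743 × 100 = 83.77

83.77%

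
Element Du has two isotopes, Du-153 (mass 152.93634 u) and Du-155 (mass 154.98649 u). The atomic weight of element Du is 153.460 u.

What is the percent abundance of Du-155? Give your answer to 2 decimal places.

Writing the weighted mean with unknown fraction x of Du-153:
152.93634·x + 154.98649·(1 − x) = 153.460
(152.93634 − 154.98649)·x = 153.460 − 154.98649
x = -1.52649 / -2.05015 = 0.74457 → 74.46% Du-153, 25.54% Du-155.

25.54%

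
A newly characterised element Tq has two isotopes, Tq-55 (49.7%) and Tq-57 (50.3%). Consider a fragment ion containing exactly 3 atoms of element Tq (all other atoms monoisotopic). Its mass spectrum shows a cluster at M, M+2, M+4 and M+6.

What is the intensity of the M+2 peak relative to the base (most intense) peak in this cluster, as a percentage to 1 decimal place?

Binomial terms of (0.497 + 0.503)^3: M 0.1228, M+2 0.3727, M+4 0.3772, M+6 0.1273 → M+4 is the base peak.
P(M+4) = C(3,2) × 0.497^1 × 0.503^2 = 3 × 0.4970 × 0.253009 = 0.377236 (base)
P(M+2) = C(3,1) × 0.497^2 × 0.503^1 = 3 × 0.247009 × 0.5030 = 0.372737
Relative intensity = 0.372737 / 0.377236 × 100 = 98.8

98.8%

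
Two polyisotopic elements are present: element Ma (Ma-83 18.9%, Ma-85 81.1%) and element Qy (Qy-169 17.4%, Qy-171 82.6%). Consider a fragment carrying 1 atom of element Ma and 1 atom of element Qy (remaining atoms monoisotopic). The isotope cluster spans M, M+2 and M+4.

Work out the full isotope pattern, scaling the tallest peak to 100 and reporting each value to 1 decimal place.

Element Ma pattern (n=1): 0.1890 : 0.8110
Element Qy pattern (n=1): 0.1740 : 0.8260
Convolve the two distributions (both contribute in 2-u steps):
  M: 0.1890×0.1740 = 0.032886
  M+2: 0.1890×0.8260 + 0.8110×0.1740 = 0.297228
  M+4: 0.8110×0.8260 = 0.669886
Scale to base peak (0.669886) = 100: 4.9 : 44.4 : 100.0

4.9 : 44.4 : 100.0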